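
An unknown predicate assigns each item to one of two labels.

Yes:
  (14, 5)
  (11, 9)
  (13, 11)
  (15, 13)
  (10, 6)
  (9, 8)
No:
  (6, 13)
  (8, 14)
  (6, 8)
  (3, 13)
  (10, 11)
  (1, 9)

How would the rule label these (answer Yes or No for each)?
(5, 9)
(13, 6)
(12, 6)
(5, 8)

The rule appears to be: first > second.

No, Yes, Yes, No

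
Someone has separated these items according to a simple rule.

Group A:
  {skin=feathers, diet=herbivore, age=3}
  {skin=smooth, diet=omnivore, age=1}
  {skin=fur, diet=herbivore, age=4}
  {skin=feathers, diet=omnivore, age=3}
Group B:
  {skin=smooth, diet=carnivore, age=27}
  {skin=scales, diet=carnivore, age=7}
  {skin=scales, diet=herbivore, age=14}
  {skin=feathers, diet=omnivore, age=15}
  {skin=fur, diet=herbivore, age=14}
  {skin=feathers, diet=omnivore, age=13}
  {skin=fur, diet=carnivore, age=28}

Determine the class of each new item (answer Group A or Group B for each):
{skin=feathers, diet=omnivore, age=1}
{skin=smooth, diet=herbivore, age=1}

The distinguishing property — age ≤ 4 — holds for all the 'Group A' cases and none of the 'Group B' cases.
{skin=feathers, diet=omnivore, age=1} → age = 1 → Group A. {skin=smooth, diet=herbivore, age=1} → age = 1 → Group A.

Group A, Group A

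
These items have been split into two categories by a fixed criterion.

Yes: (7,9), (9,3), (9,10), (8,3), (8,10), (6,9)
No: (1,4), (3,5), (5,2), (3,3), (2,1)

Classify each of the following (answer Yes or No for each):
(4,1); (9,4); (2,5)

No, Yes, No

The common property of the 'Yes' items is: sum ≥ 11. No 'No' item has it.
(4,1): No (4+1 = 5).
(9,4): Yes (9+4 = 13).
(2,5): No (2+5 = 7).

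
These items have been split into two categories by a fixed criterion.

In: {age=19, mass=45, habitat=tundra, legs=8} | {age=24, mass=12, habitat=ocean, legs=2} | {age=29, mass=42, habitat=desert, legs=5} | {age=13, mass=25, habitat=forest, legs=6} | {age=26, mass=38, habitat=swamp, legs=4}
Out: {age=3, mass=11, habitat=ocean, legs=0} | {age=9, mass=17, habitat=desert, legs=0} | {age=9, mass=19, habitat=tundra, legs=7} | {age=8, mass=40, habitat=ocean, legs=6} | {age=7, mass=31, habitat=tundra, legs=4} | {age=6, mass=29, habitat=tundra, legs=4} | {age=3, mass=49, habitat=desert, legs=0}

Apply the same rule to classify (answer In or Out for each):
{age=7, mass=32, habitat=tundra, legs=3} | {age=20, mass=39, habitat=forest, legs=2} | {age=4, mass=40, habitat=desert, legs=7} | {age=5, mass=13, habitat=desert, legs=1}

Out, In, Out, Out

The rule appears to be: age ≥ 13.
{age=7, mass=32, habitat=tundra, legs=3}: Out (age = 7). {age=20, mass=39, habitat=forest, legs=2}: In (age = 20). {age=4, mass=40, habitat=desert, legs=7}: Out (age = 4). {age=5, mass=13, habitat=desert, legs=1}: Out (age = 5).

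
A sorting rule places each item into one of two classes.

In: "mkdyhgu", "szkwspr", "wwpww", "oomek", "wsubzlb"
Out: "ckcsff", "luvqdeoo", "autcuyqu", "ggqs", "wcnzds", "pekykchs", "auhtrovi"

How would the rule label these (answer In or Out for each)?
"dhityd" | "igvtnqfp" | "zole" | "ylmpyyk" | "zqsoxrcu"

Rule: odd length. This holds for each 'In' example and fails for each 'Out' one.
"dhityd" — length 6, hence Out.
"igvtnqfp" — length 8, hence Out.
"zole" — length 4, hence Out.
"ylmpyyk" — length 7, hence In.
"zqsoxrcu" — length 8, hence Out.

Out, Out, Out, In, Out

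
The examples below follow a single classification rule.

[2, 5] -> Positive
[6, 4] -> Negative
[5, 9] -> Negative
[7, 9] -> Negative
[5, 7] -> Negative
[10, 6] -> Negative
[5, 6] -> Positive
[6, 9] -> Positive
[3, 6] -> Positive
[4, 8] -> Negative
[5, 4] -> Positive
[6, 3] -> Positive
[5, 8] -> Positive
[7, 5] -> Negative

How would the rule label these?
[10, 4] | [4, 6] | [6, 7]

Negative, Negative, Positive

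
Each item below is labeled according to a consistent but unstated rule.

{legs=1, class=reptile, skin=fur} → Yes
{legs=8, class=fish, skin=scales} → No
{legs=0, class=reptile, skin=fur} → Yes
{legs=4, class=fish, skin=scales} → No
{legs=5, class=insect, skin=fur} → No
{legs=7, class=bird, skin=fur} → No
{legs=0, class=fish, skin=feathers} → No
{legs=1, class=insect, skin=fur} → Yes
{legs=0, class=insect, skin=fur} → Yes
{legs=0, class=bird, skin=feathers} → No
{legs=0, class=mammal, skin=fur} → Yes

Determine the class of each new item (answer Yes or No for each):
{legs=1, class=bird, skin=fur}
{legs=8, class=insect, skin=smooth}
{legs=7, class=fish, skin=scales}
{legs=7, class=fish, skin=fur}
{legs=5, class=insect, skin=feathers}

Yes, No, No, No, No

All 'Yes' examples share one property — skin is fur AND legs ≤ 1 — and every 'No' example lacks it.
Yes: {legs=1, class=bird, skin=fur}, since skin is fur, legs = 1.
No: {legs=8, class=insect, skin=smooth}, since skin is smooth, legs = 8.
No: {legs=7, class=fish, skin=scales}, since skin is scales, legs = 7.
No: {legs=7, class=fish, skin=fur}, since skin is fur, legs = 7.
No: {legs=5, class=insect, skin=feathers}, since skin is feathers, legs = 5.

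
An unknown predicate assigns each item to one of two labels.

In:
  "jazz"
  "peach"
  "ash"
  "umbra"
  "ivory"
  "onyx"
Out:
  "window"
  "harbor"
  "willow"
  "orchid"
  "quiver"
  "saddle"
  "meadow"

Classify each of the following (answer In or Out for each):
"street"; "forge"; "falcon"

Out, In, Out

All 'In' examples share one property — length ≤ 5 — and every 'Out' example lacks it.
Out: "street", since length 6.
In: "forge", since length 5.
Out: "falcon", since length 6.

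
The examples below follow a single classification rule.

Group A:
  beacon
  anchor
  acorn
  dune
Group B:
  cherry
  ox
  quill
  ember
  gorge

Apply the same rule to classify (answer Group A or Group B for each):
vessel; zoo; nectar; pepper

Group B, Group B, Group A, Group B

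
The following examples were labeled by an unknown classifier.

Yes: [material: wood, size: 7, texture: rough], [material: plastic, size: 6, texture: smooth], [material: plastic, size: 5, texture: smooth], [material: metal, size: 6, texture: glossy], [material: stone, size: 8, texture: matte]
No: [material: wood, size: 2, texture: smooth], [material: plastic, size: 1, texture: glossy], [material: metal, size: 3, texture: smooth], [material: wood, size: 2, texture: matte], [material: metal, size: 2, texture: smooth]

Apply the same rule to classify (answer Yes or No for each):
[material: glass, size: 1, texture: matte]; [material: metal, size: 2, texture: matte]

The simplest hypothesis consistent with all the labels is: size ≥ 5.
[material: glass, size: 1, texture: matte]: size = 1 — fails this test, so No.
[material: metal, size: 2, texture: matte]: size = 2 — fails this test, so No.

No, No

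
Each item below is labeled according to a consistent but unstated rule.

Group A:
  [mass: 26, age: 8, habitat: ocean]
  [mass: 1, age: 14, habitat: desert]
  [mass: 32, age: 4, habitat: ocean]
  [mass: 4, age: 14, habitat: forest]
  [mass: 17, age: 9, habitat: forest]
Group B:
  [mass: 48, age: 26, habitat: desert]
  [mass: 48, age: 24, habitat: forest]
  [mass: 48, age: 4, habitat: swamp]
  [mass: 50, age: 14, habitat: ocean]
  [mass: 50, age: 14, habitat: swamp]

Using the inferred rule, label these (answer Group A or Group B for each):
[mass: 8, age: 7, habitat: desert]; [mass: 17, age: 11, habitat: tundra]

Group A, Group A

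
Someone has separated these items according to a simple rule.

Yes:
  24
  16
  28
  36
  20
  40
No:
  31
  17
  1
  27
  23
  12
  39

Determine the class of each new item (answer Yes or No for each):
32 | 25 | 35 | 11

'Yes' ⟺ even AND at least 16.
32: Yes (32 is even, 32 ≥ 16). 25: No (25 is odd, 25 ≥ 16). 35: No (35 is odd, 35 ≥ 16). 11: No (11 is odd, 11 < 16).

Yes, No, No, No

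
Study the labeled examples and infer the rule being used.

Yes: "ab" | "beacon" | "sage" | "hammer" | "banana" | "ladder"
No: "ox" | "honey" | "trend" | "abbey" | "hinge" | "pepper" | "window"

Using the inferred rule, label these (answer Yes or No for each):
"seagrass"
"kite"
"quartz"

Yes, No, Yes

'Yes' ⟺ even length AND contains 'a'.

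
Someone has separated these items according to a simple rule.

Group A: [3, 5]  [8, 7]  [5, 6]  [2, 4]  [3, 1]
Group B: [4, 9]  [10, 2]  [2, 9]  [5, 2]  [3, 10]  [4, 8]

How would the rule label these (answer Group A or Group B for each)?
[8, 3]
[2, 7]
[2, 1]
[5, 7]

Group B, Group B, Group A, Group A

The pattern is that an item is 'Group A' exactly when: |first − second| ≤ 2.
[8, 3] — |8−3| = 5, hence Group B. [2, 7] — |2−7| = 5, hence Group B. [2, 1] — |2−1| = 1, hence Group A. [5, 7] — |5−7| = 2, hence Group A.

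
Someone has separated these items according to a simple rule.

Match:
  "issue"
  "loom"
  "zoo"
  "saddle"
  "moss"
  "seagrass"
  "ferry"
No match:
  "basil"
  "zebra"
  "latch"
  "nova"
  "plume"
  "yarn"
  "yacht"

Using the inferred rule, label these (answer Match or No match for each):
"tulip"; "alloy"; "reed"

No match, Match, Match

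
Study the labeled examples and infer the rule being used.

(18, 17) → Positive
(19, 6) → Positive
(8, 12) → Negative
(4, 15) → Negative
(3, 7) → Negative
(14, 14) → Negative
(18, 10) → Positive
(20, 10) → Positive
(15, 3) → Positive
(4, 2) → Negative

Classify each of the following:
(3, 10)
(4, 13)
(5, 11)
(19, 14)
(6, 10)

Negative, Negative, Negative, Positive, Negative

A rule that fits every label: first ≥ 15 — true of each 'Positive' example, false of each 'Negative' one.
(3, 10): Negative (first 3).
(4, 13): Negative (first 4).
(5, 11): Negative (first 5).
(19, 14): Positive (first 19).
(6, 10): Negative (first 6).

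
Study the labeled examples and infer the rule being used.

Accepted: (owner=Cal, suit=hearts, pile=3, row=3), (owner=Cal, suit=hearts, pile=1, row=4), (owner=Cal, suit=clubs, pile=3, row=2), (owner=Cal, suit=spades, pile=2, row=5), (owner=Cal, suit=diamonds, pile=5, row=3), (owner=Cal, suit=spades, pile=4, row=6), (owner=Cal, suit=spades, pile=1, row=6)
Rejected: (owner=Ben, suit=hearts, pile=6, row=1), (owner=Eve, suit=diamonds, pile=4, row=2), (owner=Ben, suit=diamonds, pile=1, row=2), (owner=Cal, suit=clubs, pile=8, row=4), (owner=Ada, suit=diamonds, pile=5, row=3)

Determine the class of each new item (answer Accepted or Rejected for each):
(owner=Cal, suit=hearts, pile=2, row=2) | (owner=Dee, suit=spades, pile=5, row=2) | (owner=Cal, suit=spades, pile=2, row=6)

Rule: owner is Cal AND pile ≤ 5. This holds for each 'Accepted' example and fails for each 'Rejected' one.

Accepted, Rejected, Accepted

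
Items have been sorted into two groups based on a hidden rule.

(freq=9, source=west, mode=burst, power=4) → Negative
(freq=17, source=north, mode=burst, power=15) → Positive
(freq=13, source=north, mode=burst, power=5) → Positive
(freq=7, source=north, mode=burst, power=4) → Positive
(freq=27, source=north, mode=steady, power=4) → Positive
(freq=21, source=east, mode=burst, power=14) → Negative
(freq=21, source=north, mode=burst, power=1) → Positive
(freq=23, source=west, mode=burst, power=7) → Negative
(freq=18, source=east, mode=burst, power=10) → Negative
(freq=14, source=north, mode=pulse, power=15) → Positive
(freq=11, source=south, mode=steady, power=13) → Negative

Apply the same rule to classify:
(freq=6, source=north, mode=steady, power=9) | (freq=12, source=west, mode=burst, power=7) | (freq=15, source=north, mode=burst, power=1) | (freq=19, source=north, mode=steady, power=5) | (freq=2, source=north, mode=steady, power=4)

Positive, Negative, Positive, Positive, Positive

Every 'Positive' example satisfies: source is north. None of the 'Negative' examples do.
Positive: (freq=6, source=north, mode=steady, power=9), since source is north.
Negative: (freq=12, source=west, mode=burst, power=7), since source is west.
Positive: (freq=15, source=north, mode=burst, power=1), since source is north.
Positive: (freq=19, source=north, mode=steady, power=5), since source is north.
Positive: (freq=2, source=north, mode=steady, power=4), since source is north.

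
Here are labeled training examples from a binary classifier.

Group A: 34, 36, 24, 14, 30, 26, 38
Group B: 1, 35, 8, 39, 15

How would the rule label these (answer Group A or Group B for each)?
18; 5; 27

'Group A' ⟺ even AND at least 14.

Group A, Group B, Group B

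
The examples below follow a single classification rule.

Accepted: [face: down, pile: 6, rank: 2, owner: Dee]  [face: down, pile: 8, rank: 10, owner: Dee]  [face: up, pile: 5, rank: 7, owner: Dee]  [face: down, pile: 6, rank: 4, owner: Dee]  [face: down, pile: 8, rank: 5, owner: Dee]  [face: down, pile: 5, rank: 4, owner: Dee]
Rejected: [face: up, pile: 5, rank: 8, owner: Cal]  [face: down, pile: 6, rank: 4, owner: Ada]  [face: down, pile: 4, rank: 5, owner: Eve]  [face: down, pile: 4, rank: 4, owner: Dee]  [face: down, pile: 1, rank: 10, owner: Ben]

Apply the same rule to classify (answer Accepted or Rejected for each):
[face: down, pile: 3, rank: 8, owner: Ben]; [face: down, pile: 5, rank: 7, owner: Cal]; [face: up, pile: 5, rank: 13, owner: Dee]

One predicate separates the groups cleanly: owner is Dee AND pile ≥ 5.

Rejected, Rejected, Accepted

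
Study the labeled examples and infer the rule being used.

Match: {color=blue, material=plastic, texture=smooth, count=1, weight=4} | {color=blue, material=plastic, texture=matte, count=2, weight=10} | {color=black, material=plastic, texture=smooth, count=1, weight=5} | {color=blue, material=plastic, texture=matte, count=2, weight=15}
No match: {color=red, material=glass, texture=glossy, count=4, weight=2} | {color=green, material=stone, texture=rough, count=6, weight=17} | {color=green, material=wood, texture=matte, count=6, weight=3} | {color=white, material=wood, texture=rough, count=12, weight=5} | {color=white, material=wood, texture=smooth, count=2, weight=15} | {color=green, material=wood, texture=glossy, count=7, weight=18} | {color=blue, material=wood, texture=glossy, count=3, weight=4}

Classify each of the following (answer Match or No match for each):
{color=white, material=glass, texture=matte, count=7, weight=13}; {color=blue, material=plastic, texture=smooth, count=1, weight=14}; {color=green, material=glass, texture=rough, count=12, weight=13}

No match, Match, No match

The common property of the 'Match' items is: material is plastic. No 'No match' item has it.
{color=white, material=glass, texture=matte, count=7, weight=13} — material is glass, hence No match. {color=blue, material=plastic, texture=smooth, count=1, weight=14} — material is plastic, hence Match. {color=green, material=glass, texture=rough, count=12, weight=13} — material is glass, hence No match.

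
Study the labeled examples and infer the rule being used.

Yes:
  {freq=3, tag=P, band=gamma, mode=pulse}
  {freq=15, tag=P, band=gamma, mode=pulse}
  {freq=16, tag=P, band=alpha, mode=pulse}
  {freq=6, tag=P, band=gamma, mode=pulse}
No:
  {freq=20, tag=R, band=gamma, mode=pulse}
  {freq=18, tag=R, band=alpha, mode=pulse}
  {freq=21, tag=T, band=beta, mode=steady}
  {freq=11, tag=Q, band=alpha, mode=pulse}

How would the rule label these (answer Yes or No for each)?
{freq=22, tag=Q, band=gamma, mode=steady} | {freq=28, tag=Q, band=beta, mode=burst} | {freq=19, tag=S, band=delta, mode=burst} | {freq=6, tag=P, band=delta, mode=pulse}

One predicate separates the groups cleanly: tag is P.
{freq=22, tag=Q, band=gamma, mode=steady}: tag is Q, doesn't match → No. {freq=28, tag=Q, band=beta, mode=burst}: tag is Q, doesn't match → No. {freq=19, tag=S, band=delta, mode=burst}: tag is S, doesn't match → No. {freq=6, tag=P, band=delta, mode=pulse}: tag is P, satisfies this → Yes.

No, No, No, Yes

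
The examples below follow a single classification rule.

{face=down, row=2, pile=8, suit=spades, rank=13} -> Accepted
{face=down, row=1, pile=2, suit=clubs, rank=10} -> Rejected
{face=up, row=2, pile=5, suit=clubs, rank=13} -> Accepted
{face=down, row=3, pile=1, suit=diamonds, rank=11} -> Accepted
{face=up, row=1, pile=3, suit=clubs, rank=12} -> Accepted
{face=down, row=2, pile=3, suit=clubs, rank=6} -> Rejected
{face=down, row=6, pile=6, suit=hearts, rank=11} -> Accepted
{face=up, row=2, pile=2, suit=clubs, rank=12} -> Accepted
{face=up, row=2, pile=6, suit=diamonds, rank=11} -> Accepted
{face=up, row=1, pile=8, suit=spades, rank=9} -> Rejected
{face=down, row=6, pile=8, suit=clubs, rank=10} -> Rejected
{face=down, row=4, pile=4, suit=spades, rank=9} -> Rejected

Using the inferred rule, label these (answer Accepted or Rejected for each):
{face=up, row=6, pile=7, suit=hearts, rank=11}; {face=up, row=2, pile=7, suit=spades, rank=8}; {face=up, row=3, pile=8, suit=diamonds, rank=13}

Accepted, Rejected, Accepted

The simplest hypothesis consistent with all the labels is: rank ≥ 11.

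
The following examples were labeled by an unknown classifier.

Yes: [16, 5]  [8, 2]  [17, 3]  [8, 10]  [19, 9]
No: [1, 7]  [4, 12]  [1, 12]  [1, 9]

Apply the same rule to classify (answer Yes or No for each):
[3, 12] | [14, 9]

The distinguishing property — first ≥ 5 — holds for all the 'Yes' cases and none of the 'No' cases.
No: [3, 12], since first 3. Yes: [14, 9], since first 14.

No, Yes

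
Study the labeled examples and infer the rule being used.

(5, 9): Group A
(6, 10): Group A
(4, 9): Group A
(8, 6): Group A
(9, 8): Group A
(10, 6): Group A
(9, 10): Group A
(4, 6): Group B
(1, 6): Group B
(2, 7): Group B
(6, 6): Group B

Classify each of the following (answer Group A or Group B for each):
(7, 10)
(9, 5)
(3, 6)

Every 'Group A' example satisfies: sum ≥ 13. None of the 'Group B' examples do.
(7, 10) — 7+10 = 17, hence Group A.
(9, 5) — 9+5 = 14, hence Group A.
(3, 6) — 3+6 = 9, hence Group B.

Group A, Group A, Group B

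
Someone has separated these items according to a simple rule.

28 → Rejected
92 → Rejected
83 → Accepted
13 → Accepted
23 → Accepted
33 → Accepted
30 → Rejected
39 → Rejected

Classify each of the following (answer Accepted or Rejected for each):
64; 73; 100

Rejected, Accepted, Rejected

The classifier is using: ends in digit 3.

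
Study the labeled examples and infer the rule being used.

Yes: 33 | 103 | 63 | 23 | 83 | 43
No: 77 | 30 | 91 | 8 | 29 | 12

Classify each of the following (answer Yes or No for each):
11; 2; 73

The simplest hypothesis consistent with all the labels is: ends in digit 3.
11 → last digit 1 → No. 2 → last digit 2 → No. 73 → last digit 3 → Yes.

No, No, Yes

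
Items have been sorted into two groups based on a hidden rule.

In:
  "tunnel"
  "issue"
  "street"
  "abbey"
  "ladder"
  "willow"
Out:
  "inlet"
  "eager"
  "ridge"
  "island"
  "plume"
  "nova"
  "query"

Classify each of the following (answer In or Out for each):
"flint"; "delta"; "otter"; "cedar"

Out, Out, In, Out

The simplest hypothesis consistent with all the labels is: has a double letter.
Out: "flint", since no doubled letter. Out: "delta", since no doubled letter. In: "otter", since 'tt' doubled. Out: "cedar", since no doubled letter.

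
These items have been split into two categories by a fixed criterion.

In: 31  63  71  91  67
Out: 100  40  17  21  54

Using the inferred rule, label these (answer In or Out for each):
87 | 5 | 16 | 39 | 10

In, Out, Out, In, Out

Every 'In' example satisfies: ≡ 3 (mod 4). None of the 'Out' examples do.
87: 87 mod 4 = 3, fits → In. 5: 5 mod 4 = 1, fails this test → Out. 16: 16 mod 4 = 0, fails this test → Out. 39: 39 mod 4 = 3, fits → In. 10: 10 mod 4 = 2, fails this test → Out.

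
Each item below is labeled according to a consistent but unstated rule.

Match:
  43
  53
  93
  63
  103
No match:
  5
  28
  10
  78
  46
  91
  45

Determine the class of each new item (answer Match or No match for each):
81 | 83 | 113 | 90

Checking candidate rules against both groups, what survives is: ends in digit 3.
81 → last digit 1 → No match.
83 → last digit 3 → Match.
113 → last digit 3 → Match.
90 → last digit 0 → No match.

No match, Match, Match, No match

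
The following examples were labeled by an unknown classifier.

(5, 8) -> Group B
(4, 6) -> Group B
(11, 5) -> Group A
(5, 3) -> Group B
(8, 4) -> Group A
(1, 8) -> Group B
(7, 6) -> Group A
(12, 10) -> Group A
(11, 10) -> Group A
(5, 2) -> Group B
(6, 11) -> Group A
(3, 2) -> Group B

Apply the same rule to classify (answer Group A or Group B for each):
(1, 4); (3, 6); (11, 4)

Every 'Group A' example satisfies: first ≥ 6. None of the 'Group B' examples do.
(1, 4) — first 1, hence Group B. (3, 6) — first 3, hence Group B. (11, 4) — first 11, hence Group A.

Group B, Group B, Group A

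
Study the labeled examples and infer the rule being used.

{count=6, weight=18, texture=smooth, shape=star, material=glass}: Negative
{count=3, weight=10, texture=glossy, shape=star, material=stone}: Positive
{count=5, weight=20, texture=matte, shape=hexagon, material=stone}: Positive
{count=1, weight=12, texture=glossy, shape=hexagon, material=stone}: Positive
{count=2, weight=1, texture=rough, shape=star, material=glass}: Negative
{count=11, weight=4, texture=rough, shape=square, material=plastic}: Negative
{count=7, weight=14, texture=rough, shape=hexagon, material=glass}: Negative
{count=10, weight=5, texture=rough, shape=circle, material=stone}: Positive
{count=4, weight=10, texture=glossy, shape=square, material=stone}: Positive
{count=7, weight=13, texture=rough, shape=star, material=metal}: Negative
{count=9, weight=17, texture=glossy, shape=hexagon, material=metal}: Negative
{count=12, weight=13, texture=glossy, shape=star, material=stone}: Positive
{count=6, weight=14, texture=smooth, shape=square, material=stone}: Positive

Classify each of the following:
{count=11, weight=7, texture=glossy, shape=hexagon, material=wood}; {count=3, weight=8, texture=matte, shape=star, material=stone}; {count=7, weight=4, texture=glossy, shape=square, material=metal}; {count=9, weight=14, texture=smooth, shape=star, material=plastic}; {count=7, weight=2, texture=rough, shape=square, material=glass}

Negative, Positive, Negative, Negative, Negative

The classifier is using: material is stone.
Negative: {count=11, weight=7, texture=glossy, shape=hexagon, material=wood}, since material is wood. Positive: {count=3, weight=8, texture=matte, shape=star, material=stone}, since material is stone. Negative: {count=7, weight=4, texture=glossy, shape=square, material=metal}, since material is metal. Negative: {count=9, weight=14, texture=smooth, shape=star, material=plastic}, since material is plastic. Negative: {count=7, weight=2, texture=rough, shape=square, material=glass}, since material is glass.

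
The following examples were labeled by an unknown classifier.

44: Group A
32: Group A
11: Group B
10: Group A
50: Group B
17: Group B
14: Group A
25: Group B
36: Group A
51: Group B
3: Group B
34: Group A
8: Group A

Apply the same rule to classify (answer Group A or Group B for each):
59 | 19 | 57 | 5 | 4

Group B, Group B, Group B, Group B, Group A

'Group A' ⟺ even AND at most 44.
59: 59 is odd, 59 > 44 — fails this test, so Group B.
19: 19 is odd, 19 ≤ 44 — fails this test, so Group B.
57: 57 is odd, 57 > 44 — fails this test, so Group B.
5: 5 is odd, 5 ≤ 44 — fails this test, so Group B.
4: 4 is even, 4 ≤ 44 — matches, so Group A.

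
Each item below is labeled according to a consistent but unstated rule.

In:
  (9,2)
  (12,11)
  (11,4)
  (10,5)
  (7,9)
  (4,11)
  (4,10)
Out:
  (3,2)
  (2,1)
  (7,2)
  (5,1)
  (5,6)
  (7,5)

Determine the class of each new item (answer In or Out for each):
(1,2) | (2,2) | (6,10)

The simplest hypothesis consistent with all the labels is: max ≥ 9.
(1,2) — max 2, hence Out. (2,2) — max 2, hence Out. (6,10) — max 10, hence In.

Out, Out, In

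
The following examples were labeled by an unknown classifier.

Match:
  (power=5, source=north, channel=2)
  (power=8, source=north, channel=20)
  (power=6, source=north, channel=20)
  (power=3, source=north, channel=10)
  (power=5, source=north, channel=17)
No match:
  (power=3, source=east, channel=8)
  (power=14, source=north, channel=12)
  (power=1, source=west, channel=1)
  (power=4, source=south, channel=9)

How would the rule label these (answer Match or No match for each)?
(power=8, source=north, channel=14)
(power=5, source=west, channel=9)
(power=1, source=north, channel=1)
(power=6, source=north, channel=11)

Match, No match, Match, Match

Every 'Match' example satisfies: source is north AND power ≤ 8. None of the 'No match' examples do.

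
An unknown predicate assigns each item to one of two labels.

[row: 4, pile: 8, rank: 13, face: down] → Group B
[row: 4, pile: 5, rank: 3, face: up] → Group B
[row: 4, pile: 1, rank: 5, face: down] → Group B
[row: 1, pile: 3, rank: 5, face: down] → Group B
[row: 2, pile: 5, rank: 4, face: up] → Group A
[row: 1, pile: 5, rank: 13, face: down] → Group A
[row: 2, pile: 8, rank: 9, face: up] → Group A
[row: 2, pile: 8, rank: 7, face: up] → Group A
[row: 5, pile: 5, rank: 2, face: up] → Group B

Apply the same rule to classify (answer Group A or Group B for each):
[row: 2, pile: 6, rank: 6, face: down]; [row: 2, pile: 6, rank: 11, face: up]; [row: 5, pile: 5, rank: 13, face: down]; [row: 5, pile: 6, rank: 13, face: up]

Group A, Group A, Group B, Group B

The simplest hypothesis consistent with all the labels is: row ≤ 2 AND pile ≥ 5.
[row: 2, pile: 6, rank: 6, face: down]: Group A (row = 2, pile = 6). [row: 2, pile: 6, rank: 11, face: up]: Group A (row = 2, pile = 6). [row: 5, pile: 5, rank: 13, face: down]: Group B (row = 5, pile = 5). [row: 5, pile: 6, rank: 13, face: up]: Group B (row = 5, pile = 6).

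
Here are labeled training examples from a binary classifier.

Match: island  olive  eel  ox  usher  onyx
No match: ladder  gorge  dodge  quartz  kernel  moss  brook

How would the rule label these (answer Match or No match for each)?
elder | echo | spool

Match, Match, No match

All 'Match' examples share one property — starts with a vowel — and every 'No match' example lacks it.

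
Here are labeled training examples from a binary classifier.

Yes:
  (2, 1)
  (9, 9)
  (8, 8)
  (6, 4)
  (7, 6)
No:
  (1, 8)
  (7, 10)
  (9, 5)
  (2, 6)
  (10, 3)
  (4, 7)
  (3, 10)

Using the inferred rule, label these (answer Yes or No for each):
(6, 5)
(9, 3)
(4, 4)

'Yes' ⟺ |first − second| ≤ 2.
(6, 5): |6−5| = 1, has this property → Yes.
(9, 3): |9−3| = 6, does not fit → No.
(4, 4): |4−4| = 0, has this property → Yes.

Yes, No, Yes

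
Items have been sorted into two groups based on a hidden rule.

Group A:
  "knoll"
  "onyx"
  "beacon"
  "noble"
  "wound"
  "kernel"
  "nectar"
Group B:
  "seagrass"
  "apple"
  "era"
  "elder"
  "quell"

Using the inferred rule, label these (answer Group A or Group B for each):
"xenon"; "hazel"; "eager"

Comparing the two groups points to one rule — contains 'n'.
Group A: "xenon", since has 'n'. Group B: "hazel", since no 'n'. Group B: "eager", since no 'n'.

Group A, Group B, Group B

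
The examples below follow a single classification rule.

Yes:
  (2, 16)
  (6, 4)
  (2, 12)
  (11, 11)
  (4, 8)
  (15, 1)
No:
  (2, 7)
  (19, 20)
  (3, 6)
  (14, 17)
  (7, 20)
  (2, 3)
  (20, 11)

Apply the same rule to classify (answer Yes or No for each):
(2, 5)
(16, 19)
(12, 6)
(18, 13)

No, No, Yes, No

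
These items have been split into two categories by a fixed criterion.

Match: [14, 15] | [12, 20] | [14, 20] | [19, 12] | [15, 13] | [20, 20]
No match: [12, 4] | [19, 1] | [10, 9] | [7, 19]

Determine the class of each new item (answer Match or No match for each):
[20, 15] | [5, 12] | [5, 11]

Match, No match, No match

Every 'Match' example satisfies: sum ≥ 28. None of the 'No match' examples do.
Match: [20, 15], since 20+15 = 35. No match: [5, 12], since 5+12 = 17. No match: [5, 11], since 5+11 = 16.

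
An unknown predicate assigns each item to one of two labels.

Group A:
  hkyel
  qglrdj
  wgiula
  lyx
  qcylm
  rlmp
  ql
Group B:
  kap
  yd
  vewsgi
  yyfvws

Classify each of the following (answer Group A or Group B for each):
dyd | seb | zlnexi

Group B, Group B, Group A

A rule that fits every label: contains 'l' — true of each 'Group A' example, false of each 'Group B' one.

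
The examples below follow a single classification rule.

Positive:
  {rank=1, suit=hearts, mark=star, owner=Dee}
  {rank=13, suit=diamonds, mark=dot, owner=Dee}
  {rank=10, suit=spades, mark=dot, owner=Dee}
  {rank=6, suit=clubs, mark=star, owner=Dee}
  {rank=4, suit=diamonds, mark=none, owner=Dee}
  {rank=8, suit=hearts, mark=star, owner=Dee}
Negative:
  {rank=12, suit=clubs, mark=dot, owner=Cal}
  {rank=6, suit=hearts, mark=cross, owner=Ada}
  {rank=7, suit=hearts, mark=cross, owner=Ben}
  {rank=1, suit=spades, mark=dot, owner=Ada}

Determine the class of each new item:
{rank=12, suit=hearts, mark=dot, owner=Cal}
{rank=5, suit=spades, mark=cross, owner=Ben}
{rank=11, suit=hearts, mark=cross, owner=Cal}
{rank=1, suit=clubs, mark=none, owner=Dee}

Negative, Negative, Negative, Positive

The simplest hypothesis consistent with all the labels is: owner is Dee.
Negative: {rank=12, suit=hearts, mark=dot, owner=Cal}, since owner is Cal. Negative: {rank=5, suit=spades, mark=cross, owner=Ben}, since owner is Ben. Negative: {rank=11, suit=hearts, mark=cross, owner=Cal}, since owner is Cal. Positive: {rank=1, suit=clubs, mark=none, owner=Dee}, since owner is Dee.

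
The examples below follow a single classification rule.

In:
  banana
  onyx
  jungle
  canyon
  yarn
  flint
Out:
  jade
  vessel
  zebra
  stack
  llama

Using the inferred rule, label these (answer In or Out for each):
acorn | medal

In, Out

All 'In' examples share one property — contains 'n' — and every 'Out' example lacks it.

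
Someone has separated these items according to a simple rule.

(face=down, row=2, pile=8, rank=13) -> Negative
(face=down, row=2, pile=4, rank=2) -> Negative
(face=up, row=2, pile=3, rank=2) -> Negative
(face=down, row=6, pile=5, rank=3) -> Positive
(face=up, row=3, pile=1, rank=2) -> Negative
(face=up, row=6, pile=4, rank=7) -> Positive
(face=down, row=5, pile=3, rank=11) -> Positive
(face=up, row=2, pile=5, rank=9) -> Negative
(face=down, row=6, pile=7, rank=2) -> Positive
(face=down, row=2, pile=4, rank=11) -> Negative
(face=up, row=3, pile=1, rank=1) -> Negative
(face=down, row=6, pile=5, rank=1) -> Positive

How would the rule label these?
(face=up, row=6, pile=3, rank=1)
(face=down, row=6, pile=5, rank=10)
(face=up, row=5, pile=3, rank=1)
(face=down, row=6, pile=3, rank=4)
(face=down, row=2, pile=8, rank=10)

Positive, Positive, Positive, Positive, Negative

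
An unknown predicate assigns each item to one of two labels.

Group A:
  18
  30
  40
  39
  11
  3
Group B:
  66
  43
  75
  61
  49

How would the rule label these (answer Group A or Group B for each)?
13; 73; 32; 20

Group A, Group B, Group A, Group A

The rule appears to be: at most 40.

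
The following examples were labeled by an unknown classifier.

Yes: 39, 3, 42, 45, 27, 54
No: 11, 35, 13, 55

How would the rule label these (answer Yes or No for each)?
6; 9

A rule that fits every label: multiple of 3 — true of each 'Yes' example, false of each 'No' one.
6: 6 = 3·2, meets the rule → Yes. 9: 9 = 3·3, meets the rule → Yes.

Yes, Yes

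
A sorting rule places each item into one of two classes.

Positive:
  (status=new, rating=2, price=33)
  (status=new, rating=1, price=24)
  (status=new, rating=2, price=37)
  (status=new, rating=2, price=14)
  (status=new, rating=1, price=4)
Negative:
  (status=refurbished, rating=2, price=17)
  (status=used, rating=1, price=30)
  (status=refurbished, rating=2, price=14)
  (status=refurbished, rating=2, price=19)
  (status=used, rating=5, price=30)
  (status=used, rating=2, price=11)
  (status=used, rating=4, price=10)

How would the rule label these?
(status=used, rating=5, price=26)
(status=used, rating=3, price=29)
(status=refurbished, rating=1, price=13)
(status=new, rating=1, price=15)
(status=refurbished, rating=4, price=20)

The pattern is that an item is 'Positive' exactly when: status is new.

Negative, Negative, Negative, Positive, Negative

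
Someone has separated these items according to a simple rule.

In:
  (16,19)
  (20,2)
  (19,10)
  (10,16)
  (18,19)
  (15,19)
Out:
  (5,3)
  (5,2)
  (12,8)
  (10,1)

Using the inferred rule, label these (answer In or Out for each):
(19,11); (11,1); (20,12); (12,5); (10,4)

In, Out, In, Out, Out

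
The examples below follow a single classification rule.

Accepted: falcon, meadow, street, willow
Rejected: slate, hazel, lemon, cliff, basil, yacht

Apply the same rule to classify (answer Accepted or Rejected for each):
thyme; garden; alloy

Rejected, Accepted, Rejected

A rule that fits every label: even length — true of each 'Accepted' example, false of each 'Rejected' one.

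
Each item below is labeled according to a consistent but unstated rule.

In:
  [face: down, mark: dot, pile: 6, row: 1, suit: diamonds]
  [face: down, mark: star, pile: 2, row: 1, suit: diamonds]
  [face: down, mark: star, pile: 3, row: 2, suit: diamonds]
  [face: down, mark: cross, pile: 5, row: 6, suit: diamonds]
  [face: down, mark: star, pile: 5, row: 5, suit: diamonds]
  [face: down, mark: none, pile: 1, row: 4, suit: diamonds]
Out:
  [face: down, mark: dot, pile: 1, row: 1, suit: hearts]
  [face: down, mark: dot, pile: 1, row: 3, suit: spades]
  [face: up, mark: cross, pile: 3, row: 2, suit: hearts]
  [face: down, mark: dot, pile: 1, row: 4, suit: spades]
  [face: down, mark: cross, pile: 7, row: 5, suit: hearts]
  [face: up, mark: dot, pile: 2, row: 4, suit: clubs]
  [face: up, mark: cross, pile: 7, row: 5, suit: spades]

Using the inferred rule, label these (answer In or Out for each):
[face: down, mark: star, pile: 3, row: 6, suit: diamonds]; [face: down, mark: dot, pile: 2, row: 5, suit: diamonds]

The distinguishing property — suit is diamonds — holds for all the 'In' cases and none of the 'Out' cases.
[face: down, mark: star, pile: 3, row: 6, suit: diamonds] → suit is diamonds → In.
[face: down, mark: dot, pile: 2, row: 5, suit: diamonds] → suit is diamonds → In.

In, In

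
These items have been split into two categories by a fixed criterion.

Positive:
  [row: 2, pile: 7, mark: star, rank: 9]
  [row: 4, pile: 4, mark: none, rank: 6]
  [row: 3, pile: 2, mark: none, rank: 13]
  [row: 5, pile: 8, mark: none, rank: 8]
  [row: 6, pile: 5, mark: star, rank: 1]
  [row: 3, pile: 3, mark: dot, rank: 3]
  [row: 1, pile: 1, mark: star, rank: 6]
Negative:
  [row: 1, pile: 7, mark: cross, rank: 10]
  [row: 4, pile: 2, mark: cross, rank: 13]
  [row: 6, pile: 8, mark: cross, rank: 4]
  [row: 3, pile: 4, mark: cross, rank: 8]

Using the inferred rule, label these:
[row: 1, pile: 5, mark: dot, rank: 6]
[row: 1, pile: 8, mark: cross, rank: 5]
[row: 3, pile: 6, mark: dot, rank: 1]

Positive, Negative, Positive

The pattern is that an item is 'Positive' exactly when: mark is not cross.
[row: 1, pile: 5, mark: dot, rank: 6] — mark is dot, hence Positive.
[row: 1, pile: 8, mark: cross, rank: 5] — mark is cross, hence Negative.
[row: 3, pile: 6, mark: dot, rank: 1] — mark is dot, hence Positive.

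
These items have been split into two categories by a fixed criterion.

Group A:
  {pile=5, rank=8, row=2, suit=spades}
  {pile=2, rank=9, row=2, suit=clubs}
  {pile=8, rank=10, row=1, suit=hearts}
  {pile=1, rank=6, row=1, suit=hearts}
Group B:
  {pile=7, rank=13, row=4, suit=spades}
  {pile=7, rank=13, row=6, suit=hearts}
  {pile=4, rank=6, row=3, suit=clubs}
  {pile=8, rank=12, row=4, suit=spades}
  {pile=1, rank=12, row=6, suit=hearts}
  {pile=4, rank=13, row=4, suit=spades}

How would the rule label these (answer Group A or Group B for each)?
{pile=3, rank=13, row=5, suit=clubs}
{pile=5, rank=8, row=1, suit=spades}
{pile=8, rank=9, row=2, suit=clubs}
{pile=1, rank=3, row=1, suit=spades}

Group B, Group A, Group A, Group A

One predicate separates the groups cleanly: row ≤ 2.
{pile=3, rank=13, row=5, suit=clubs}: row = 5 — doesn't qualify, so Group B. {pile=5, rank=8, row=1, suit=spades}: row = 1 — satisfies this, so Group A. {pile=8, rank=9, row=2, suit=clubs}: row = 2 — satisfies this, so Group A. {pile=1, rank=3, row=1, suit=spades}: row = 1 — satisfies this, so Group A.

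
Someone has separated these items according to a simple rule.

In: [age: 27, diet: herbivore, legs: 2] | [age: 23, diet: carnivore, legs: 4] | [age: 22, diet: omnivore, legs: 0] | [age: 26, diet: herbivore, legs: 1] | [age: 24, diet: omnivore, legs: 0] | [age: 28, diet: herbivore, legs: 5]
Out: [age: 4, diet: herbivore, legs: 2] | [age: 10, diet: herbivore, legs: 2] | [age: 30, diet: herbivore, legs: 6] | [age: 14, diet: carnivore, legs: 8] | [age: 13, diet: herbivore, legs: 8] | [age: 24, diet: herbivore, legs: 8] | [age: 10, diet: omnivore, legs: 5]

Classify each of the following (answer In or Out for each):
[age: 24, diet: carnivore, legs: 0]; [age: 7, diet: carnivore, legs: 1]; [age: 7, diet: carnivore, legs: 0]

One predicate separates the groups cleanly: age ≥ 13 AND legs ≤ 5.
[age: 24, diet: carnivore, legs: 0]: age = 24, legs = 0 — fits, so In.
[age: 7, diet: carnivore, legs: 1]: age = 7, legs = 1 — does not satisfy this, so Out.
[age: 7, diet: carnivore, legs: 0]: age = 7, legs = 0 — does not satisfy this, so Out.

In, Out, Out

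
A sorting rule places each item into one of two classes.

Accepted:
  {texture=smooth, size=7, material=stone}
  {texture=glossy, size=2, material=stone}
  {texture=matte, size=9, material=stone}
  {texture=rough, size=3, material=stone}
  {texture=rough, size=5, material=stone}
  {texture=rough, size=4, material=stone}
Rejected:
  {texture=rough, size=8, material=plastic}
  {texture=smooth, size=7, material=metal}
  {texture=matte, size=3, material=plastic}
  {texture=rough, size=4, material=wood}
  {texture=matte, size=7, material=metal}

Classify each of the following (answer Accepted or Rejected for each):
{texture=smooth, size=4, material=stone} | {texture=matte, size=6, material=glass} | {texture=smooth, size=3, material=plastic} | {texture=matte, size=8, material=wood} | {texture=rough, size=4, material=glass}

The classifier is using: material is stone.

Accepted, Rejected, Rejected, Rejected, Rejected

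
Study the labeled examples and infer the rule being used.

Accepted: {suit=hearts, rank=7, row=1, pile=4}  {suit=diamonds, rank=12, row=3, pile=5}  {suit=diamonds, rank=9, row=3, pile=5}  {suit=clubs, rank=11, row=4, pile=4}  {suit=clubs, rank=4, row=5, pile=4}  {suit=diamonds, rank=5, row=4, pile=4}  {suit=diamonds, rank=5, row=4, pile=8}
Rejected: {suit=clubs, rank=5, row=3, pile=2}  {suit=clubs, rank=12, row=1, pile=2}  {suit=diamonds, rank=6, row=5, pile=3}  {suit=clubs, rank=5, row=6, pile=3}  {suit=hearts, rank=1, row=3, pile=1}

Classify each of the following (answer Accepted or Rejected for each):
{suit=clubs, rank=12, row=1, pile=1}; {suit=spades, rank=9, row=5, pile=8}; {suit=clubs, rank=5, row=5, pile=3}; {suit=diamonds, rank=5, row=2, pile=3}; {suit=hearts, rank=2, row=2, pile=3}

Rejected, Accepted, Rejected, Rejected, Rejected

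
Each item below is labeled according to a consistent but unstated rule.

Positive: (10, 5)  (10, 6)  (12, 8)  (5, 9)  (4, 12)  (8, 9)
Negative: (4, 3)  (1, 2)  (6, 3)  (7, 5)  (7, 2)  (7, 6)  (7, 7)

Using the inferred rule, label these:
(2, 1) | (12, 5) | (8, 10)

Negative, Positive, Positive

'Positive' ⟺ max ≥ 8.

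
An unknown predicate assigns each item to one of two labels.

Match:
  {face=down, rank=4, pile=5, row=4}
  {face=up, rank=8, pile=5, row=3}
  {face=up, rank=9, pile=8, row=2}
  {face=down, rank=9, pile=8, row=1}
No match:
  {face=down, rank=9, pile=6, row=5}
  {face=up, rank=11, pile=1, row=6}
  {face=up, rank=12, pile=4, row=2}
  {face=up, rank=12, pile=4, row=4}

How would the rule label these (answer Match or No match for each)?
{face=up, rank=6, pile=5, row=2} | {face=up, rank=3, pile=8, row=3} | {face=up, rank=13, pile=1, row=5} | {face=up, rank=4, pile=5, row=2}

One predicate separates the groups cleanly: pile ≥ 5 AND row ≤ 4.

Match, Match, No match, Match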